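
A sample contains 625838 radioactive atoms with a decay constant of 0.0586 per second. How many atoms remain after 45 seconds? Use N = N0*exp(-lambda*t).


N = N0 * exp(-lambda * t)
N = 625838 * exp(-0.0586 * 45)
N = 44795

44795


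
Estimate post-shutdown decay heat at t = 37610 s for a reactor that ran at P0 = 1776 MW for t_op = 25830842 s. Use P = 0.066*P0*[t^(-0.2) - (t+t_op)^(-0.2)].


P/P0 = 0.066 * [t^(-0.2) - (t + t_op)^(-0.2)]
P/P0 = 0.066 * [37610^(-0.2) - (37610 + 25830842)^(-0.2)]
P/P0 = 0.066 * [0.1216016 - 0.03291895] = 0.005853055
P = 1776 * 0.005853055 = 10.395 MW

10.395


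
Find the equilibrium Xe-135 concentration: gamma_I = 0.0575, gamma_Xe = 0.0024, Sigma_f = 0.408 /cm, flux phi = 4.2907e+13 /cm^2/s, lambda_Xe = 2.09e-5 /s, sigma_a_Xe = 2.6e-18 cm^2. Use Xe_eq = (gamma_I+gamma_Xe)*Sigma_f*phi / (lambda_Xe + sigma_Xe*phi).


Xe_eq = (gamma_I + gamma_Xe) * Sigma_f * phi / (lambda_Xe + sigma_Xe * phi)
Numerator = (0.0575 + 0.0024) * 0.408 * 4.2907e+13 = 1.048613e+12
Denominator = 2.09e-5 + 2.6e-18 * 4.2907e+13 = 1.324582e-04
Xe_eq = 1.048613e+12 / 1.324582e-04 = 7.9166e+15 /cm^3

7.9166e+15


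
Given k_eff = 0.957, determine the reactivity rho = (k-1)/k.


rho = (k_eff - 1) / k_eff
rho = (0.957 - 1) / 0.957
rho = -0.044932

-0.044932


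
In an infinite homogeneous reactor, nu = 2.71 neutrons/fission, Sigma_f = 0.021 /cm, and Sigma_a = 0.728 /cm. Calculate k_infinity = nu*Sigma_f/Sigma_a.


k_inf = nu * Sigma_f / Sigma_a
k_inf = 2.71 * 0.021 / 0.728
k_inf = 0.078173

0.078173


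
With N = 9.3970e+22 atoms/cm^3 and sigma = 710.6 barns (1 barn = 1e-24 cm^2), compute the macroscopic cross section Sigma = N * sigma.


Sigma = N * sigma_barns * 1e-24
Sigma = 9.3970e+22 * 710.6 * 1e-24
Sigma = 66.775 /cm

66.775


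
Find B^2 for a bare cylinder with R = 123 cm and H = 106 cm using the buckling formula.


B^2 = (2.405/R)^2 + (pi/H)^2
B^2 = (2.405/123)^2 + (pi/106)^2
B^2 = 0.0012607 /cm^2

0.0012607


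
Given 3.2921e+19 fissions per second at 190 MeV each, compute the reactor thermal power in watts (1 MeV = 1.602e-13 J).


P = fission_rate * E_MeV * 1.602e-13
P = 3.2921e+19 * 190 * 1.602e-13
P = 1.0020e+09 W

1.0020e+09


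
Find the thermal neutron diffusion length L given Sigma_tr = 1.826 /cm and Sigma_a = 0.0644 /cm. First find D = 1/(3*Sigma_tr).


D = 1 / (3 * Sigma_tr) = 1 / (3 * 1.826) = 0.1825484 cm
L = sqrt(D / Sigma_a)
L = sqrt(0.1825484 / 0.0644)
L = 1.6836 cm

1.6836


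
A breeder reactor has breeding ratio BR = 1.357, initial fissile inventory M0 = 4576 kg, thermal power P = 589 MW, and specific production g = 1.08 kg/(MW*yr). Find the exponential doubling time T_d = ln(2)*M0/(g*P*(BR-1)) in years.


Breeding gain G = BR - 1 = 1.357 - 1 = 0.357
Fissile production rate = g * P * G = 1.08 * 589 * 0.357 = 227.09484 kg/yr
T_d = ln(2) * M0 / (g * P * G)
T_d = ln(2) * 4576 / 227.09484 = 13.967 yr

13.967


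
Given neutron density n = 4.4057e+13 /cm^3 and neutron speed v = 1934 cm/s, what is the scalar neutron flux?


phi = n * v
phi = 4.4057e+13 * 1934
phi = 8.5206e+16 /cm^2/s

8.5206e+16


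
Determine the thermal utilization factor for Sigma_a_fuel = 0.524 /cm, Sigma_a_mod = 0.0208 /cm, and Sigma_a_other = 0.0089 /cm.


f = Sigma_a_fuel / (Sigma_a_fuel + Sigma_a_mod + Sigma_a_other)
f = 0.524 / (0.524 + 0.0208 + 0.0089)
f = 0.94636

0.94636


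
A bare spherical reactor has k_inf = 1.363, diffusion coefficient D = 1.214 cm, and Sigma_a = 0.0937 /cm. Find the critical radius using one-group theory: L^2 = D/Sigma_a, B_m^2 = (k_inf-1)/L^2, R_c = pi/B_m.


L^2 = D / Sigma_a = 1.214 / 0.0937 = 12.95624 cm^2
B_m^2 = (k_inf - 1) / L^2 = (1.363 - 1) / 12.95624 = 0.02801739 /cm^2
For a bare sphere: B_g = pi/R, so R_c = pi / sqrt(B_m^2)
R_c = pi / sqrt(0.02801739) = 18.769 cm

18.769


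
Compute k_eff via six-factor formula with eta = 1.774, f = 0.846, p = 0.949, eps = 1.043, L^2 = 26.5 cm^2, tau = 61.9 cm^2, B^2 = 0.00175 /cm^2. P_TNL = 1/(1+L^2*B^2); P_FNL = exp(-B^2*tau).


k_inf = eta*f*p*eps = 1.774*0.846*0.949*1.043 = 1.485506
P_TNL = 1/(1 + L^2*B^2) = 1/(1 + 26.5*0.00175) = 0.9556803
P_FNL = exp(-B^2*tau) = exp(-0.00175*61.9) = 0.8973359
k_eff = k_inf * P_TNL * P_FNL = 1.485506 * 0.9556803 * 0.8973359
k_eff = 1.2739

1.2739


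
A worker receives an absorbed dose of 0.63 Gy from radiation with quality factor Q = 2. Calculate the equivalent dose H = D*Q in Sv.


H = D * Q
H = 0.63 * 2
H = 1.2600 Sv

1.2600


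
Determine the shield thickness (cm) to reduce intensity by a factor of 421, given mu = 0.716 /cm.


x = ln(factor) / mu
x = ln(421) / 0.716
x = 8.4394 cm

8.4394


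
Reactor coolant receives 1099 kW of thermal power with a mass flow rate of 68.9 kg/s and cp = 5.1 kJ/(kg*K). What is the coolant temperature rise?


dT = Q / (m_dot * cp)
dT = 1099 / (68.9 * 5.1)
dT = 3.1276 C

3.1276


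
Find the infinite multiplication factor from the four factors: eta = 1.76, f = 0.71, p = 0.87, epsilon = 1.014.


k_inf = eta * f * p * epsilon
k_inf = 1.76 * 0.71 * 0.87 * 1.014
k_inf = 1.1024

1.1024


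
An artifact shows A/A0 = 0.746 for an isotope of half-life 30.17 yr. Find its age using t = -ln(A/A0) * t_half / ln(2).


lambda = ln(2) / t_half = ln(2) / 30.17 = 0.02297472 /yr
t = -ln(A/A0) / lambda
t = -ln(0.746) / 0.02297472
t = 12.754 yr

12.754


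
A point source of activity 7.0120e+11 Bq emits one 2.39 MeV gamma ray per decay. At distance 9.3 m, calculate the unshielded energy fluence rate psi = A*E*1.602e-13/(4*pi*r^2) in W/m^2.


psi = A * E * 1.602e-13 / (4*pi*r^2)
psi = 7.0120e+11 * 2.39 * 1.602e-13 / (4*pi*9.3^2)
psi = 2.4702e-04 W/m^2

2.4702e-04


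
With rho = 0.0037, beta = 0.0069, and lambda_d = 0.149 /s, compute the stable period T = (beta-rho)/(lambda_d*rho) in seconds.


T = (beta - rho) / (lambda_d * rho)
T = (0.0069 - 0.0037) / (0.149 * 0.0037)
T = 5.8045 s

5.8045


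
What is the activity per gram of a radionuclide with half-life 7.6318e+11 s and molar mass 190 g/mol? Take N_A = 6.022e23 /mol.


lambda = ln(2) / t_half = ln(2) / 7.6318e+11 = 9.082355e-13 /s
SA = lambda * N_A / M
SA = 9.082355e-13 * 6.022e23 / 190
SA = 2.8786e+09 Bq/g

2.8786e+09


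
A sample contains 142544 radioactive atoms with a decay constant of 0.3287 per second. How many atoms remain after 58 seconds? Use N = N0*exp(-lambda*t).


N = N0 * exp(-lambda * t)
N = 142544 * exp(-0.3287 * 58)
N = 7.4868e-04

7.4868e-04


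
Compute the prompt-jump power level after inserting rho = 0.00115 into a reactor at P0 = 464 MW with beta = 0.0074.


P1/P0 = beta / (beta - rho)
P1/P0 = 0.0074 / (0.0074 - 0.00115) = 1.184000
P1 = 464 * 1.184000 = 549.38 MW

549.38


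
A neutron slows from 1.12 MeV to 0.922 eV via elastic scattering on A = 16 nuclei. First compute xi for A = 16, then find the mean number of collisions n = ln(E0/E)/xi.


xi = 1 + (A-1)^2/(2A)*ln((A-1)/(A+1)) = 0.1199467 (for A = 16)
n = ln(E0/E) / xi
n = ln(1.12e6 / 0.922) / 0.1199467
n = ln(1.214751e+06) / 0.1199467 = 116.80

116.80


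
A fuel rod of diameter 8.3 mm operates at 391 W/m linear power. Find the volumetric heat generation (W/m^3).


r = D / 2 / 1000 = 8.3 / 2 / 1000 = 0.00415 m
q''' = q' / (pi * r^2)
q''' = 391 / (pi * 0.00415^2)
q''' = 7.2265e+06 W/m^3

7.2265e+06


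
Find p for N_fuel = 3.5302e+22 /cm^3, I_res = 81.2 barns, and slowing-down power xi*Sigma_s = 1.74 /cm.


p = exp(-N * I * 1e-24 / (xi*Sigma_s))
p = exp(-3.5302e+22 * 81.2 * 1e-24 / 1.74)
p = 0.19254

0.19254


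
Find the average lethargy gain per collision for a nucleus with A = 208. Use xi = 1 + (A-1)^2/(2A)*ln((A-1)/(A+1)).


xi = 1 + (A-1)^2/(2A) * ln((A-1)/(A+1))
xi = 1 + (208-1)^2/(2*208) * ln((208-1)/(208 +1))
xi = 0.0095846

0.0095846


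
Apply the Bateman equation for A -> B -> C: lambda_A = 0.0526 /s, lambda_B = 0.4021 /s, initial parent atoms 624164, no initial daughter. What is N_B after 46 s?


N_B(t) = lambda_A * N_A0 / (lambda_B - lambda_A) * [exp(-lambda_A*t) - exp(-lambda_B*t)]
exp(-0.0526*46) = 0.08895719; exp(-0.4021*46) = 9.268910e-09
N_B = 0.0526 * 624164 / (0.4021 - 0.0526) * (0.08895719 - 9.268910e-09)
N_B = 8356.4

8356.4


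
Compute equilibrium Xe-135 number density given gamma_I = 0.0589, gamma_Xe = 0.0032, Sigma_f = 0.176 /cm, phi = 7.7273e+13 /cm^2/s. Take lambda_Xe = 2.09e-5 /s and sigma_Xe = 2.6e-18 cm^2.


Xe_eq = (gamma_I + gamma_Xe) * Sigma_f * phi / (lambda_Xe + sigma_Xe * phi)
Numerator = (0.0589 + 0.0032) * 0.176 * 7.7273e+13 = 8.445630e+11
Denominator = 2.09e-5 + 2.6e-18 * 7.7273e+13 = 2.218098e-04
Xe_eq = 8.445630e+11 / 2.218098e-04 = 3.8076e+15 /cm^3

3.8076e+15


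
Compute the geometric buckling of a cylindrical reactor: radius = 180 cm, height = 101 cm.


B^2 = (2.405/R)^2 + (pi/H)^2
B^2 = (2.405/180)^2 + (pi/101)^2
B^2 = 0.0011460 /cm^2

0.0011460


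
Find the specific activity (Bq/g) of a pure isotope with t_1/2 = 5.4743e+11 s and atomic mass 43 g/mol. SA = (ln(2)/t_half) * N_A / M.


lambda = ln(2) / t_half = ln(2) / 5.4743e+11 = 1.266184e-12 /s
SA = lambda * N_A / M
SA = 1.266184e-12 * 6.022e23 / 43
SA = 1.7732e+10 Bq/g

1.7732e+10


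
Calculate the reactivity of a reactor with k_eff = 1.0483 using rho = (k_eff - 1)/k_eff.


rho = (k_eff - 1) / k_eff
rho = (1.0483 - 1) / 1.0483
rho = 0.046075

0.046075


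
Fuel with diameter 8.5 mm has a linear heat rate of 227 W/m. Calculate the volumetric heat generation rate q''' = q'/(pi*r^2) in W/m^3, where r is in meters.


r = D / 2 / 1000 = 8.5 / 2 / 1000 = 0.00425 m
q''' = q' / (pi * r^2)
q''' = 227 / (pi * 0.00425^2)
q''' = 4.0004e+06 W/m^3

4.0004e+06


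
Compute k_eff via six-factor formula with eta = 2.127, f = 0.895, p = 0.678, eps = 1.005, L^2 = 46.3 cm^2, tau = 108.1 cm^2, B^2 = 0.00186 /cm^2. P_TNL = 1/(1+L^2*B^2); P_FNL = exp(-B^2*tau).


k_inf = eta*f*p*eps = 2.127*0.895*0.678*1.005 = 1.297138
P_TNL = 1/(1 + L^2*B^2) = 1/(1 + 46.3*0.00186) = 0.9207103
P_FNL = exp(-B^2*tau) = exp(-0.00186*108.1) = 0.8178585
k_eff = k_inf * P_TNL * P_FNL = 1.297138 * 0.9207103 * 0.8178585
k_eff = 0.97676

0.97676


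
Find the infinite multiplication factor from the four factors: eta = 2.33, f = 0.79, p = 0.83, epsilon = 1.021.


k_inf = eta * f * p * epsilon
k_inf = 2.33 * 0.79 * 0.83 * 1.021
k_inf = 1.5599

1.5599


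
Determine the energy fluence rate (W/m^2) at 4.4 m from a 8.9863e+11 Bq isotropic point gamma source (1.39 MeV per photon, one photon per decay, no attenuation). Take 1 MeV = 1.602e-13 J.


psi = A * E * 1.602e-13 / (4*pi*r^2)
psi = 8.9863e+11 * 1.39 * 1.602e-13 / (4*pi*4.4^2)
psi = 8.2251e-04 W/m^2

8.2251e-04


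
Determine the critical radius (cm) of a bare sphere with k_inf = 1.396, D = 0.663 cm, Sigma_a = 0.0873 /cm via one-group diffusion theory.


L^2 = D / Sigma_a = 0.663 / 0.0873 = 7.594502 cm^2
B_m^2 = (k_inf - 1) / L^2 = (1.396 - 1) / 7.594502 = 0.05214298 /cm^2
For a bare sphere: B_g = pi/R, so R_c = pi / sqrt(B_m^2)
R_c = pi / sqrt(0.05214298) = 13.758 cm

13.758


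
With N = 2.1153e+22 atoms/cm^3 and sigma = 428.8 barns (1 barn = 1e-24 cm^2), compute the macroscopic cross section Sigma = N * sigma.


Sigma = N * sigma_barns * 1e-24
Sigma = 2.1153e+22 * 428.8 * 1e-24
Sigma = 9.0704 /cm

9.0704


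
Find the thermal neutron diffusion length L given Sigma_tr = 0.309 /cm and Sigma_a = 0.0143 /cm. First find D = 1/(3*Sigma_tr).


D = 1 / (3 * Sigma_tr) = 1 / (3 * 0.309) = 1.078749 cm
L = sqrt(D / Sigma_a)
L = sqrt(1.078749 / 0.0143)
L = 8.6854 cm

8.6854


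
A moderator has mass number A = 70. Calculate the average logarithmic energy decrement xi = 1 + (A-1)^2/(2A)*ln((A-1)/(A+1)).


xi = 1 + (A-1)^2/(2A) * ln((A-1)/(A+1))
xi = 1 + (70-1)^2/(2*70) * ln((70-1)/(70 +1))
xi = 0.028301

0.028301


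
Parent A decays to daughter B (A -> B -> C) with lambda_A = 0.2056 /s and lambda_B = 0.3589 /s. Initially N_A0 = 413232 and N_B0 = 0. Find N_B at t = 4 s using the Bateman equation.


N_B(t) = lambda_A * N_A0 / (lambda_B - lambda_A) * [exp(-lambda_A*t) - exp(-lambda_B*t)]
exp(-0.2056*4) = 0.4393759; exp(-0.3589*4) = 0.2379725
N_B = 0.2056 * 413232 / (0.3589 - 0.2056) * (0.4393759 - 0.2379725)
N_B = 111620

111620


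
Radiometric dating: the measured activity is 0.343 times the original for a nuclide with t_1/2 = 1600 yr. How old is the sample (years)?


lambda = ln(2) / t_half = ln(2) / 1600 = 4.332170e-04 /yr
t = -ln(A/A0) / lambda
t = -ln(0.343) / 4.332170e-04
t = 2470.0 yr

2470.0


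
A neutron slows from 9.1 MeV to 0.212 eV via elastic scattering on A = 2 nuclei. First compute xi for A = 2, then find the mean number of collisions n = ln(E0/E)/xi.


xi = 1 + (A-1)^2/(2A)*ln((A-1)/(A+1)) = 0.7253469 (for A = 2)
n = ln(E0/E) / xi
n = ln(9.1e6 / 0.212) / 0.7253469
n = ln(4.292453e+07) / 0.7253469 = 24.230

24.230


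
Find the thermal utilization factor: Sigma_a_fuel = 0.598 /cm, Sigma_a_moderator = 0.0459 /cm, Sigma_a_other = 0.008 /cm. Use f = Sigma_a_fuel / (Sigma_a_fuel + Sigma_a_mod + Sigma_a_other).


f = Sigma_a_fuel / (Sigma_a_fuel + Sigma_a_mod + Sigma_a_other)
f = 0.598 / (0.598 + 0.0459 + 0.008)
f = 0.91732

0.91732


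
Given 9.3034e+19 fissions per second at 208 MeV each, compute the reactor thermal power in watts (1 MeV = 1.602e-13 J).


P = fission_rate * E_MeV * 1.602e-13
P = 9.3034e+19 * 208 * 1.602e-13
P = 3.1000e+09 W

3.1000e+09


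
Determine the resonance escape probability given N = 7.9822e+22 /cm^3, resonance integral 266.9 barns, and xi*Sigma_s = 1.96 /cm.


p = exp(-N * I * 1e-24 / (xi*Sigma_s))
p = exp(-7.9822e+22 * 266.9 * 1e-24 / 1.96)
p = 1.9027e-05

1.9027e-05


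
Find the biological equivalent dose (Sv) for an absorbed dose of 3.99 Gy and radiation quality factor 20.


H = D * Q
H = 3.99 * 20
H = 79.800 Sv

79.800


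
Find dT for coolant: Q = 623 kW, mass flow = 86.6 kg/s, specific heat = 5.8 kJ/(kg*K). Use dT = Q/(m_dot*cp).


dT = Q / (m_dot * cp)
dT = 623 / (86.6 * 5.8)
dT = 1.2403 C

1.2403


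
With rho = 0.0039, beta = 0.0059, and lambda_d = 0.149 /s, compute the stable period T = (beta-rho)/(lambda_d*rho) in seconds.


T = (beta - rho) / (lambda_d * rho)
T = (0.0059 - 0.0039) / (0.149 * 0.0039)
T = 3.4417 s

3.4417


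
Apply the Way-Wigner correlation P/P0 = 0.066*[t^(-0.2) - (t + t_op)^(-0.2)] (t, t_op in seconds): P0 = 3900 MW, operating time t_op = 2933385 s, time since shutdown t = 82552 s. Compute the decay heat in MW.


P/P0 = 0.066 * [t^(-0.2) - (t + t_op)^(-0.2)]
P/P0 = 0.066 * [82552^(-0.2) - (82552 + 2933385)^(-0.2)]
P/P0 = 0.066 * [0.1039093 - 0.05059593] = 0.003518682
P = 3900 * 0.003518682 = 13.723 MW

13.723


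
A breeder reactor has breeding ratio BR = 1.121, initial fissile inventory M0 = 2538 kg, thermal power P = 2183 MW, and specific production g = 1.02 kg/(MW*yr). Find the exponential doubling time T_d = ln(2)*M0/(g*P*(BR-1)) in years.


Breeding gain G = BR - 1 = 1.121 - 1 = 0.121
Fissile production rate = g * P * G = 1.02 * 2183 * 0.121 = 269.42586 kg/yr
T_d = ln(2) * M0 / (g * P * G)
T_d = ln(2) * 2538 / 269.42586 = 6.5295 yr

6.5295


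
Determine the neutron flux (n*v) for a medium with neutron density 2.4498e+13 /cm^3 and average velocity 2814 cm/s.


phi = n * v
phi = 2.4498e+13 * 2814
phi = 6.8937e+16 /cm^2/s

6.8937e+16


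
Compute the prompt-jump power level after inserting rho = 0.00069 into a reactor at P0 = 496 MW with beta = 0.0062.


P1/P0 = beta / (beta - rho)
P1/P0 = 0.0062 / (0.0062 - 0.00069) = 1.125227
P1 = 496 * 1.125227 = 558.11 MW

558.11


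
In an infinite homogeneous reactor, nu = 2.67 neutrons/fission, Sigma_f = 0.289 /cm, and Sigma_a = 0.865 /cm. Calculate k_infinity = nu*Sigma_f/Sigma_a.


k_inf = nu * Sigma_f / Sigma_a
k_inf = 2.67 * 0.289 / 0.865
k_inf = 0.89206

0.89206


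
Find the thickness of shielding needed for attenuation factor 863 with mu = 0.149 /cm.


x = ln(factor) / mu
x = ln(863) / 0.149
x = 45.372 cm

45.372


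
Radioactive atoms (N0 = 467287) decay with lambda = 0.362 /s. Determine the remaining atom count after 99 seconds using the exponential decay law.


N = N0 * exp(-lambda * t)
N = 467287 * exp(-0.362 * 99)
N = 1.2745e-10

1.2745e-10


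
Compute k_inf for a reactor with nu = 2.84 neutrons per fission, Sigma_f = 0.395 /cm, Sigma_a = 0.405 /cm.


k_inf = nu * Sigma_f / Sigma_a
k_inf = 2.84 * 0.395 / 0.405
k_inf = 2.7699

2.7699


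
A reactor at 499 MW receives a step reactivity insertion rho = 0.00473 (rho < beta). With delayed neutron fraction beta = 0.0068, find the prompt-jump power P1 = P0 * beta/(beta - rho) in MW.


P1/P0 = beta / (beta - rho)
P1/P0 = 0.0068 / (0.0068 - 0.00473) = 3.285024
P1 = 499 * 3.285024 = 1639.2 MW

1639.2


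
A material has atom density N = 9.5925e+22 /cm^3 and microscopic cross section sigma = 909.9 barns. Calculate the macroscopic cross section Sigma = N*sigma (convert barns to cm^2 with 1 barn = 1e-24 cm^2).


Sigma = N * sigma_barns * 1e-24
Sigma = 9.5925e+22 * 909.9 * 1e-24
Sigma = 87.282 /cm

87.282


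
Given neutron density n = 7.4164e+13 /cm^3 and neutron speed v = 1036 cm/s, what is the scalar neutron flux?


phi = n * v
phi = 7.4164e+13 * 1036
phi = 7.6834e+16 /cm^2/s

7.6834e+16


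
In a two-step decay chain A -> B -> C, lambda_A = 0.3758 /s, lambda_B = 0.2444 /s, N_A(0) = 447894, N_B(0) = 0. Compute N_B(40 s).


N_B(t) = lambda_A * N_A0 / (lambda_B - lambda_A) * [exp(-lambda_A*t) - exp(-lambda_B*t)]
exp(-0.3758*40) = 2.962684e-07; exp(-0.2444*40) = 5.679854e-05
N_B = 0.3758 * 447894 / (0.2444 - 0.3758) * (2.962684e-07 - 5.679854e-05)
N_B = 72.377

72.377


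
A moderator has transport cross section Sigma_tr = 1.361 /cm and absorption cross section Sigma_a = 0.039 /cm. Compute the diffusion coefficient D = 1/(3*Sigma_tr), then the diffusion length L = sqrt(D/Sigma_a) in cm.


D = 1 / (3 * Sigma_tr) = 1 / (3 * 1.361) = 0.2449180 cm
L = sqrt(D / Sigma_a)
L = sqrt(0.2449180 / 0.039)
L = 2.5060 cm

2.5060


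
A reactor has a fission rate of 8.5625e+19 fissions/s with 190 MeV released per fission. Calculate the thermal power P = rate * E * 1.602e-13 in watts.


P = fission_rate * E_MeV * 1.602e-13
P = 8.5625e+19 * 190 * 1.602e-13
P = 2.6063e+09 W

2.6063e+09


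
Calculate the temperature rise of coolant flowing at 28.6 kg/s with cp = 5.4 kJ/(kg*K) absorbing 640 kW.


dT = Q / (m_dot * cp)
dT = 640 / (28.6 * 5.4)
dT = 4.1440 C

4.1440


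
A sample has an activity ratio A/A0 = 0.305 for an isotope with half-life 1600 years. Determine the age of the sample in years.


lambda = ln(2) / t_half = ln(2) / 1600 = 4.332170e-04 /yr
t = -ln(A/A0) / lambda
t = -ln(0.305) / 4.332170e-04
t = 2741.0 yr

2741.0


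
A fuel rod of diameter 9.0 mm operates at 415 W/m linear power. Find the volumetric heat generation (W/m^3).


r = D / 2 / 1000 = 9.0 / 2 / 1000 = 0.0045 m
q''' = q' / (pi * r^2)
q''' = 415 / (pi * 0.0045^2)
q''' = 6.5234e+06 W/m^3

6.5234e+06


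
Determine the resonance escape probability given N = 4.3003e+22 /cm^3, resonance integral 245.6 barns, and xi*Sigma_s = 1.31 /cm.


p = exp(-N * I * 1e-24 / (xi*Sigma_s))
p = exp(-4.3003e+22 * 245.6 * 1e-24 / 1.31)
p = 3.1522e-04

3.1522e-04


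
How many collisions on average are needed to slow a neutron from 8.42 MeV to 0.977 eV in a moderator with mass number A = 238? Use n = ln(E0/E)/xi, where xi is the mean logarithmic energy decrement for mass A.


xi = 1 + (A-1)^2/(2A)*ln((A-1)/(A+1)) = 0.008379872 (for A = 238)
n = ln(E0/E) / xi
n = ln(8.42e6 / 0.977) / 0.008379872
n = ln(8.618219e+06) / 0.008379872 = 1905.7

1905.7


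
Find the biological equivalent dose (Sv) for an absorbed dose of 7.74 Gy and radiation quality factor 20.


H = D * Q
H = 7.74 * 20
H = 154.80 Sv

154.80


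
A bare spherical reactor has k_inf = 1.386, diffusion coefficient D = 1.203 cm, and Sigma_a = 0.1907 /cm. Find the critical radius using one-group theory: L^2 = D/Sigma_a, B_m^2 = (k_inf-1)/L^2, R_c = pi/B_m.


L^2 = D / Sigma_a = 1.203 / 0.1907 = 6.308338 cm^2
B_m^2 = (k_inf - 1) / L^2 = (1.386 - 1) / 6.308338 = 0.06118886 /cm^2
For a bare sphere: B_g = pi/R, so R_c = pi / sqrt(B_m^2)
R_c = pi / sqrt(0.06118886) = 12.700 cm

12.700


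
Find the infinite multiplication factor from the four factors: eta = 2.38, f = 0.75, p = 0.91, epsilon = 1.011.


k_inf = eta * f * p * epsilon
k_inf = 2.38 * 0.75 * 0.91 * 1.011
k_inf = 1.6422

1.6422


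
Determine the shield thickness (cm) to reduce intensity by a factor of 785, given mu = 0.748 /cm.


x = ln(factor) / mu
x = ln(785) / 0.748
x = 8.9113 cm

8.9113


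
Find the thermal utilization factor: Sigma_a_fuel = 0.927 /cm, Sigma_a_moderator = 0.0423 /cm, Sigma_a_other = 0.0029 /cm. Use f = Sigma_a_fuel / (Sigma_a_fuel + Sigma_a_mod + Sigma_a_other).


f = Sigma_a_fuel / (Sigma_a_fuel + Sigma_a_mod + Sigma_a_other)
f = 0.927 / (0.927 + 0.0423 + 0.0029)
f = 0.95351

0.95351


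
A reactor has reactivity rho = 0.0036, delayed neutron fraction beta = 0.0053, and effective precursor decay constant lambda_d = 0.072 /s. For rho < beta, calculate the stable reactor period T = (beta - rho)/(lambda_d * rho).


T = (beta - rho) / (lambda_d * rho)
T = (0.0053 - 0.0036) / (0.072 * 0.0036)
T = 6.5586 s

6.5586


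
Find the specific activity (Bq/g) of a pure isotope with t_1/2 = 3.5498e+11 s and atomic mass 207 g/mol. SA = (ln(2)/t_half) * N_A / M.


lambda = ln(2) / t_half = ln(2) / 3.5498e+11 = 1.952637e-12 /s
SA = lambda * N_A / M
SA = 1.952637e-12 * 6.022e23 / 207
SA = 5.6806e+09 Bq/g

5.6806e+09


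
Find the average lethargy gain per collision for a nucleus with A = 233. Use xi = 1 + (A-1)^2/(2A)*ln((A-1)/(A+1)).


xi = 1 + (A-1)^2/(2A) * ln((A-1)/(A+1))
xi = 1 + (233-1)^2/(2*233) * ln((233-1)/(233 +1))
xi = 0.0085592

0.0085592


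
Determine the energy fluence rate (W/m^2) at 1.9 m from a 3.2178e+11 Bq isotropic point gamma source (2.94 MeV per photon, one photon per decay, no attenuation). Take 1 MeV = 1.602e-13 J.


psi = A * E * 1.602e-13 / (4*pi*r^2)
psi = 3.2178e+11 * 2.94 * 1.602e-13 / (4*pi*1.9^2)
psi = 0.0033408 W/m^2

0.0033408


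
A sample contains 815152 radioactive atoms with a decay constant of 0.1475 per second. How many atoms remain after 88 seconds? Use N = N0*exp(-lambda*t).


N = N0 * exp(-lambda * t)
N = 815152 * exp(-0.1475 * 88)
N = 1.8797

1.8797


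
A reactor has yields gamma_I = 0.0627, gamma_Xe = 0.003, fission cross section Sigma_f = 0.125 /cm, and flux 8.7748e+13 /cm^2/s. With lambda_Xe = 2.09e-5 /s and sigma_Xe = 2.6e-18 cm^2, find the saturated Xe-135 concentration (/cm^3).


Xe_eq = (gamma_I + gamma_Xe) * Sigma_f * phi / (lambda_Xe + sigma_Xe * phi)
Numerator = (0.0627 + 0.003) * 0.125 * 8.7748e+13 = 7.206305e+11
Denominator = 2.09e-5 + 2.6e-18 * 8.7748e+13 = 2.490448e-04
Xe_eq = 7.206305e+11 / 2.490448e-04 = 2.8936e+15 /cm^3

2.8936e+15


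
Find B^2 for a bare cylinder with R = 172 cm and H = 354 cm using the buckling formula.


B^2 = (2.405/R)^2 + (pi/H)^2
B^2 = (2.405/172)^2 + (pi/354)^2
B^2 = 2.7427e-04 /cm^2

2.7427e-04


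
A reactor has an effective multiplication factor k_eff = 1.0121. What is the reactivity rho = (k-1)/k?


rho = (k_eff - 1) / k_eff
rho = (1.0121 - 1) / 1.0121
rho = 0.011955

0.011955


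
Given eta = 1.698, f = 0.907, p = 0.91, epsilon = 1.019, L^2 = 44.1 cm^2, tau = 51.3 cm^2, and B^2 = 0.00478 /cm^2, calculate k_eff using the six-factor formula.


k_inf = eta*f*p*eps = 1.698*0.907*0.91*1.019 = 1.428106
P_TNL = 1/(1 + L^2*B^2) = 1/(1 + 44.1*0.00478) = 0.8259016
P_FNL = exp(-B^2*tau) = exp(-0.00478*51.3) = 0.7825371
k_eff = k_inf * P_TNL * P_FNL = 1.428106 * 0.8259016 * 0.7825371
k_eff = 0.92298

0.92298


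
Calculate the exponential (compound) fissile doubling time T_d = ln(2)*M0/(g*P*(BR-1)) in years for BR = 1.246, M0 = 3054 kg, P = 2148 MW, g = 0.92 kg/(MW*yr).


Breeding gain G = BR - 1 = 1.246 - 1 = 0.246
Fissile production rate = g * P * G = 0.92 * 2148 * 0.246 = 486.13536 kg/yr
T_d = ln(2) * M0 / (g * P * G)
T_d = ln(2) * 3054 / 486.13536 = 4.3545 yr

4.3545


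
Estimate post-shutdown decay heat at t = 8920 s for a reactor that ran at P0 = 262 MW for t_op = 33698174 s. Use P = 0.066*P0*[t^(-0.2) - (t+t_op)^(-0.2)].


P/P0 = 0.066 * [t^(-0.2) - (t + t_op)^(-0.2)]
P/P0 = 0.066 * [8920^(-0.2) - (8920 + 33698174)^(-0.2)]
P/P0 = 0.066 * [0.1621538 - 0.03122164] = 0.008641523
P = 262 * 0.008641523 = 2.2641 MW

2.2641


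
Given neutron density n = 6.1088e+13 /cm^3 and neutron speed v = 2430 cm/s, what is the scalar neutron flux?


phi = n * v
phi = 6.1088e+13 * 2430
phi = 1.4844e+17 /cm^2/s

1.4844e+17


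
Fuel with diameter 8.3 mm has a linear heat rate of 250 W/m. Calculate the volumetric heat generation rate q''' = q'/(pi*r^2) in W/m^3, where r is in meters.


r = D / 2 / 1000 = 8.3 / 2 / 1000 = 0.00415 m
q''' = q' / (pi * r^2)
q''' = 250 / (pi * 0.00415^2)
q''' = 4.6206e+06 W/m^3

4.6206e+06


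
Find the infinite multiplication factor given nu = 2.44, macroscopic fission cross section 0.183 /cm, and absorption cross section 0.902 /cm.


k_inf = nu * Sigma_f / Sigma_a
k_inf = 2.44 * 0.183 / 0.902
k_inf = 0.49503

0.49503


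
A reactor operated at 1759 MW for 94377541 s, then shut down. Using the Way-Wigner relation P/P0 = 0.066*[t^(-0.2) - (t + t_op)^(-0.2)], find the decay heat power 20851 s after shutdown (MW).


P/P0 = 0.066 * [t^(-0.2) - (t + t_op)^(-0.2)]
P/P0 = 0.066 * [20851^(-0.2) - (20851 + 94377541)^(-0.2)]
P/P0 = 0.066 * [0.1368279 - 0.02541014] = 0.007353572
P = 1759 * 0.007353572 = 12.935 MW

12.935


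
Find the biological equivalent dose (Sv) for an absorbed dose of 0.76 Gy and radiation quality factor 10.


H = D * Q
H = 0.76 * 10
H = 7.6000 Sv

7.6000


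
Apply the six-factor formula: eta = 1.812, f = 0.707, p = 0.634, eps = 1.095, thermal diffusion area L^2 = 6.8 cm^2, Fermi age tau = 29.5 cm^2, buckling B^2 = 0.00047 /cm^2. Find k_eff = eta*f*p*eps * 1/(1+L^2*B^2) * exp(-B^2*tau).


k_inf = eta*f*p*eps = 1.812*0.707*0.634*1.095 = 0.8893669
P_TNL = 1/(1 + L^2*B^2) = 1/(1 + 6.8*0.00047) = 0.9968142
P_FNL = exp(-B^2*tau) = exp(-0.00047*29.5) = 0.9862307
k_eff = k_inf * P_TNL * P_FNL = 0.8893669 * 0.9968142 * 0.9862307
k_eff = 0.87433

0.87433


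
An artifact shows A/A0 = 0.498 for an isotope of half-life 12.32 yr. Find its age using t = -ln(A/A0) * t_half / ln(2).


lambda = ln(2) / t_half = ln(2) / 12.32 = 0.05626195 /yr
t = -ln(A/A0) / lambda
t = -ln(0.498) / 0.05626195
t = 12.391 yr

12.391


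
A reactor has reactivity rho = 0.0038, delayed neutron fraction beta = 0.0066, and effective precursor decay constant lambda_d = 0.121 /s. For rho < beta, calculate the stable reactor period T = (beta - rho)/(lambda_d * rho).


T = (beta - rho) / (lambda_d * rho)
T = (0.0066 - 0.0038) / (0.121 * 0.0038)
T = 6.0896 s

6.0896


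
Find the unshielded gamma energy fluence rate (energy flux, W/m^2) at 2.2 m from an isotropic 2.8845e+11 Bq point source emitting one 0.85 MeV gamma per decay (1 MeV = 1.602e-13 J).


psi = A * E * 1.602e-13 / (4*pi*r^2)
psi = 2.8845e+11 * 0.85 * 1.602e-13 / (4*pi*2.2^2)
psi = 6.4580e-04 W/m^2

6.4580e-04


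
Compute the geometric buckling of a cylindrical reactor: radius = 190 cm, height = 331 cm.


B^2 = (2.405/R)^2 + (pi/H)^2
B^2 = (2.405/190)^2 + (pi/331)^2
B^2 = 2.5031e-04 /cm^2

2.5031e-04


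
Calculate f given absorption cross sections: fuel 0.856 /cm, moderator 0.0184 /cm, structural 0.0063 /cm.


f = Sigma_a_fuel / (Sigma_a_fuel + Sigma_a_mod + Sigma_a_other)
f = 0.856 / (0.856 + 0.0184 + 0.0063)
f = 0.97195

0.97195


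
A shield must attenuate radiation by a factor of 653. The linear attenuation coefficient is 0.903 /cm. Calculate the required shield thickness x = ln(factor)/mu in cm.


x = ln(factor) / mu
x = ln(653) / 0.903
x = 7.1778 cm

7.1778


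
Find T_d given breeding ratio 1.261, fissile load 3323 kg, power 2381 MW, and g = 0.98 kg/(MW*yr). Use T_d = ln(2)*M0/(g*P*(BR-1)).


Breeding gain G = BR - 1 = 1.261 - 1 = 0.261
Fissile production rate = g * P * G = 0.98 * 2381 * 0.261 = 609.01218 kg/yr
T_d = ln(2) * M0 / (g * P * G)
T_d = ln(2) * 3323 / 609.01218 = 3.7821 yr

3.7821


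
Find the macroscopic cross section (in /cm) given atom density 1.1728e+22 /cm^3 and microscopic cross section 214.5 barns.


Sigma = N * sigma_barns * 1e-24
Sigma = 1.1728e+22 * 214.5 * 1e-24
Sigma = 2.5157 /cm

2.5157


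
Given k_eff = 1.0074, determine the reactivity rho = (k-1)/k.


rho = (k_eff - 1) / k_eff
rho = (1.0074 - 1) / 1.0074
rho = 0.0073456

0.0073456


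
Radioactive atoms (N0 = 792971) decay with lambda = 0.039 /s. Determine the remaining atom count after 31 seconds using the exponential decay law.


N = N0 * exp(-lambda * t)
N = 792971 * exp(-0.039 * 31)
N = 236698

236698


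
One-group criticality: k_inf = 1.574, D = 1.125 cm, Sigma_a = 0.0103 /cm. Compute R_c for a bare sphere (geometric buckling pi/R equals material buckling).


L^2 = D / Sigma_a = 1.125 / 0.0103 = 109.2233 cm^2
B_m^2 = (k_inf - 1) / L^2 = (1.574 - 1) / 109.2233 = 0.005255289 /cm^2
For a bare sphere: B_g = pi/R, so R_c = pi / sqrt(B_m^2)
R_c = pi / sqrt(0.005255289) = 43.336 cm

43.336


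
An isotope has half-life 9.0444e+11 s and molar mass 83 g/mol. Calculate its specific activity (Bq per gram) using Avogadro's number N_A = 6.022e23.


lambda = ln(2) / t_half = ln(2) / 9.0444e+11 = 7.663827e-13 /s
SA = lambda * N_A / M
SA = 7.663827e-13 * 6.022e23 / 83
SA = 5.5604e+09 Bq/g

5.5604e+09


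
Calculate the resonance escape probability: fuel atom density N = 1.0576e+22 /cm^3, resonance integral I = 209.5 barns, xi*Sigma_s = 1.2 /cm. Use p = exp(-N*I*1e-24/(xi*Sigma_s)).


p = exp(-N * I * 1e-24 / (xi*Sigma_s))
p = exp(-1.0576e+22 * 209.5 * 1e-24 / 1.2)
p = 0.15781

0.15781


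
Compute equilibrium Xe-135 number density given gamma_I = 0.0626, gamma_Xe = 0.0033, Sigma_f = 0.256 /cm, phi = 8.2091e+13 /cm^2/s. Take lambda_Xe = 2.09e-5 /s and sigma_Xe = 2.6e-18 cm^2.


Xe_eq = (gamma_I + gamma_Xe) * Sigma_f * phi / (lambda_Xe + sigma_Xe * phi)
Numerator = (0.0626 + 0.0033) * 0.256 * 8.2091e+13 = 1.384908e+12
Denominator = 2.09e-5 + 2.6e-18 * 8.2091e+13 = 2.343366e-04
Xe_eq = 1.384908e+12 / 2.343366e-04 = 5.9099e+15 /cm^3

5.9099e+15


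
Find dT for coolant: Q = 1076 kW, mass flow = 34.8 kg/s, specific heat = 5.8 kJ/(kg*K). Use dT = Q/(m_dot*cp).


dT = Q / (m_dot * cp)
dT = 1076 / (34.8 * 5.8)
dT = 5.3310 C

5.3310


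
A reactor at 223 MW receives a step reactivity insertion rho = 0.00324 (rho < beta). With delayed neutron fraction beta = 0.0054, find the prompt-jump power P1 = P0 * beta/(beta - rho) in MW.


P1/P0 = beta / (beta - rho)
P1/P0 = 0.0054 / (0.0054 - 0.00324) = 2.500000
P1 = 223 * 2.500000 = 557.50 MW

557.50


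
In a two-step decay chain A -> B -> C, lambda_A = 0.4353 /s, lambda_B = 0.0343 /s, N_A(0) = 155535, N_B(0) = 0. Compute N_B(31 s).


N_B(t) = lambda_A * N_A0 / (lambda_B - lambda_A) * [exp(-lambda_A*t) - exp(-lambda_B*t)]
exp(-0.4353*31) = 1.378796e-06; exp(-0.0343*31) = 0.3453144
N_B = 0.4353 * 155535 / (0.0343 - 0.4353) * (1.378796e-06 - 0.3453144)
N_B = 58302

58302


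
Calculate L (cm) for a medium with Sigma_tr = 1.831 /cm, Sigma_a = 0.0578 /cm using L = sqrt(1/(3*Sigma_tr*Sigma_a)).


D = 1 / (3 * Sigma_tr) = 1 / (3 * 1.831) = 0.1820499 cm
L = sqrt(D / Sigma_a)
L = sqrt(0.1820499 / 0.0578)
L = 1.7747 cm

1.7747


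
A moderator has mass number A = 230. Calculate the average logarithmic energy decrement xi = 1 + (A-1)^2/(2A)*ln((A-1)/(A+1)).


xi = 1 + (A-1)^2/(2A) * ln((A-1)/(A+1))
xi = 1 + (230-1)^2/(2*230) * ln((230-1)/(230 +1))
xi = 0.0086705

0.0086705


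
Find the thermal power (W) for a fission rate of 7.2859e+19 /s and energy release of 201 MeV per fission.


P = fission_rate * E_MeV * 1.602e-13
P = 7.2859e+19 * 201 * 1.602e-13
P = 2.3461e+09 W

2.3461e+09


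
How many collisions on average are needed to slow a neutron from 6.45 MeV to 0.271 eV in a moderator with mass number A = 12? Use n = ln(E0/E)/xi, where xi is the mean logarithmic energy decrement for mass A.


xi = 1 + (A-1)^2/(2A)*ln((A-1)/(A+1)) = 0.1577690 (for A = 12)
n = ln(E0/E) / xi
n = ln(6.45e6 / 0.271) / 0.1577690
n = ln(2.380074e+07) / 0.1577690 = 107.66

107.66


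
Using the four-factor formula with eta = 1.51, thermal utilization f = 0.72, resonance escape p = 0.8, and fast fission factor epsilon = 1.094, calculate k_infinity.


k_inf = eta * f * p * epsilon
k_inf = 1.51 * 0.72 * 0.8 * 1.094
k_inf = 0.95152

0.95152


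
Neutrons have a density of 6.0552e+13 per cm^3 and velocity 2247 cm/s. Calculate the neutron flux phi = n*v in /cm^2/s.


phi = n * v
phi = 6.0552e+13 * 2247
phi = 1.3606e+17 /cm^2/s

1.3606e+17


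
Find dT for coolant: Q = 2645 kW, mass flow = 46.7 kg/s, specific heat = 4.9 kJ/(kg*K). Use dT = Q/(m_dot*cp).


dT = Q / (m_dot * cp)
dT = 2645 / (46.7 * 4.9)
dT = 11.559 C

11.559


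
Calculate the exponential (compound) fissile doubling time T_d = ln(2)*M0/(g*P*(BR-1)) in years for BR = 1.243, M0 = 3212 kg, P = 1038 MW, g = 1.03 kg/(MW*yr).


Breeding gain G = BR - 1 = 1.243 - 1 = 0.243
Fissile production rate = g * P * G = 1.03 * 1038 * 0.243 = 259.80102 kg/yr
T_d = ln(2) * M0 / (g * P * G)
T_d = ln(2) * 3212 / 259.80102 = 8.5696 yr

8.5696


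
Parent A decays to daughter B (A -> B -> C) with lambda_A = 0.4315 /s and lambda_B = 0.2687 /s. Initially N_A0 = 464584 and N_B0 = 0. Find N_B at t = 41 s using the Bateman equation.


N_B(t) = lambda_A * N_A0 / (lambda_B - lambda_A) * [exp(-lambda_A*t) - exp(-lambda_B*t)]
exp(-0.4315*41) = 2.073381e-08; exp(-0.2687*41) = 1.642510e-05
N_B = 0.4315 * 464584 / (0.2687 - 0.4315) * (2.073381e-08 - 1.642510e-05)
N_B = 20.200

20.200


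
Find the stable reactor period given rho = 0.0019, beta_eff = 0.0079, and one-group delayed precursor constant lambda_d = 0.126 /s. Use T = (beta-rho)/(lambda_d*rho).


T = (beta - rho) / (lambda_d * rho)
T = (0.0079 - 0.0019) / (0.126 * 0.0019)
T = 25.063 s

25.063


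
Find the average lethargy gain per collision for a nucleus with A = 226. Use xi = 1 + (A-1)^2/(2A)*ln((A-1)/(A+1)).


xi = 1 + (A-1)^2/(2A) * ln((A-1)/(A+1))
xi = 1 + (226-1)^2/(2*226) * ln((226-1)/(226 +1))
xi = 0.0088235

0.0088235


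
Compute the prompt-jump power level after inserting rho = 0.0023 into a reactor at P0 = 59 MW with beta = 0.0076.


P1/P0 = beta / (beta - rho)
P1/P0 = 0.0076 / (0.0076 - 0.0023) = 1.433962
P1 = 59 * 1.433962 = 84.604 MW

84.604


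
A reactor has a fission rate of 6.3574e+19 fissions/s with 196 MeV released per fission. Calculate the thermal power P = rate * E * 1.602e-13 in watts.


P = fission_rate * E_MeV * 1.602e-13
P = 6.3574e+19 * 196 * 1.602e-13
P = 1.9962e+09 W

1.9962e+09


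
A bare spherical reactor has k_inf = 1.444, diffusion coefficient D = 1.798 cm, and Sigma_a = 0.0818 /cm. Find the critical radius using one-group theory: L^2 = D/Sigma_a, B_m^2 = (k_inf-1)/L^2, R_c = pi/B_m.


L^2 = D / Sigma_a = 1.798 / 0.0818 = 21.98044 cm^2
B_m^2 = (k_inf - 1) / L^2 = (1.444 - 1) / 21.98044 = 0.02019978 /cm^2
For a bare sphere: B_g = pi/R, so R_c = pi / sqrt(B_m^2)
R_c = pi / sqrt(0.02019978) = 22.104 cm

22.104


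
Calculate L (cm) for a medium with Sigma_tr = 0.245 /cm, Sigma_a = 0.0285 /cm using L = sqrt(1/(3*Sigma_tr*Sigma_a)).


D = 1 / (3 * Sigma_tr) = 1 / (3 * 0.245) = 1.360544 cm
L = sqrt(D / Sigma_a)
L = sqrt(1.360544 / 0.0285)
L = 6.9093 cm

6.9093


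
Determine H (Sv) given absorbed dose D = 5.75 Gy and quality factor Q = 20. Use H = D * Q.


H = D * Q
H = 5.75 * 20
H = 115.00 Sv

115.00


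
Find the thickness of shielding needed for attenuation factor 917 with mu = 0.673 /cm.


x = ln(factor) / mu
x = ln(917) / 0.673
x = 10.135 cm

10.135


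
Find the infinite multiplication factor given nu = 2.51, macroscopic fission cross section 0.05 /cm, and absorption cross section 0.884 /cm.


k_inf = nu * Sigma_f / Sigma_a
k_inf = 2.51 * 0.05 / 0.884
k_inf = 0.14197

0.14197


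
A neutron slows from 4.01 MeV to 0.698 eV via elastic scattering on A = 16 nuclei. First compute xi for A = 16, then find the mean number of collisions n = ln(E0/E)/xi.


xi = 1 + (A-1)^2/(2A)*ln((A-1)/(A+1)) = 0.1199467 (for A = 16)
n = ln(E0/E) / xi
n = ln(4.01e6 / 0.698) / 0.1199467
n = ln(5.744986e+06) / 0.1199467 = 129.76

129.76


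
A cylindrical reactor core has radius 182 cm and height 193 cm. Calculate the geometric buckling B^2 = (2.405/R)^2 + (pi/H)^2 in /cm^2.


B^2 = (2.405/R)^2 + (pi/H)^2
B^2 = (2.405/182)^2 + (pi/193)^2
B^2 = 4.3958e-04 /cm^2

4.3958e-04


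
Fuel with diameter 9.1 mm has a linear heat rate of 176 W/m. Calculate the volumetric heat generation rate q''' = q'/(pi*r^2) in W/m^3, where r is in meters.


r = D / 2 / 1000 = 9.1 / 2 / 1000 = 0.00455 m
q''' = q' / (pi * r^2)
q''' = 176 / (pi * 0.00455^2)
q''' = 2.7061e+06 W/m^3

2.7061e+06


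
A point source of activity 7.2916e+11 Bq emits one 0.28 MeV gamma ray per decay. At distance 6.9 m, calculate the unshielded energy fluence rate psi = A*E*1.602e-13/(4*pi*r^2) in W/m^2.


psi = A * E * 1.602e-13 / (4*pi*r^2)
psi = 7.2916e+11 * 0.28 * 1.602e-13 / (4*pi*6.9^2)
psi = 5.4668e-05 W/m^2

5.4668e-05


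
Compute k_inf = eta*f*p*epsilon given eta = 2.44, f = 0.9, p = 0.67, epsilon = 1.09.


k_inf = eta * f * p * epsilon
k_inf = 2.44 * 0.9 * 0.67 * 1.09
k_inf = 1.6037

1.6037


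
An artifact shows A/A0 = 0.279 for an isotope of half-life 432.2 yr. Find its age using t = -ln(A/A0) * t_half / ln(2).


lambda = ln(2) / t_half = ln(2) / 432.2 = 0.001603765 /yr
t = -ln(A/A0) / lambda
t = -ln(0.279) / 0.001603765
t = 795.97 yr

795.97


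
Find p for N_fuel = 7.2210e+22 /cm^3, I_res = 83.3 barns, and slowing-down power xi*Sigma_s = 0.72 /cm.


p = exp(-N * I * 1e-24 / (xi*Sigma_s))
p = exp(-7.2210e+22 * 83.3 * 1e-24 / 0.72)
p = 2.3538e-04

2.3538e-04


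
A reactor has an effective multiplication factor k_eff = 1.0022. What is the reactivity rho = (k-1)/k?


rho = (k_eff - 1) / k_eff
rho = (1.0022 - 1) / 1.0022
rho = 0.0021952

0.0021952


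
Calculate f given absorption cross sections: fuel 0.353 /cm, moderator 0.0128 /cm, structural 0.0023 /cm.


f = Sigma_a_fuel / (Sigma_a_fuel + Sigma_a_mod + Sigma_a_other)
f = 0.353 / (0.353 + 0.0128 + 0.0023)
f = 0.95898

0.95898


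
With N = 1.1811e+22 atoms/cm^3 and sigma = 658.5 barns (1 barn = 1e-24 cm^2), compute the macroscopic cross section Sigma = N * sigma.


Sigma = N * sigma_barns * 1e-24
Sigma = 1.1811e+22 * 658.5 * 1e-24
Sigma = 7.7775 /cm

7.7775


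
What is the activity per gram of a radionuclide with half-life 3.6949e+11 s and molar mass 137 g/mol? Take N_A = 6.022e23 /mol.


lambda = ln(2) / t_half = ln(2) / 3.6949e+11 = 1.875957e-12 /s
SA = lambda * N_A / M
SA = 1.875957e-12 * 6.022e23 / 137
SA = 8.2460e+09 Bq/g

8.2460e+09


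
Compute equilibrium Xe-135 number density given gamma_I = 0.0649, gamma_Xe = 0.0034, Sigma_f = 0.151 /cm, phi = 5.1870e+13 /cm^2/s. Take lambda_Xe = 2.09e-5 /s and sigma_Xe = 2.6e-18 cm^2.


Xe_eq = (gamma_I + gamma_Xe) * Sigma_f * phi / (lambda_Xe + sigma_Xe * phi)
Numerator = (0.0649 + 0.0034) * 0.151 * 5.1870e+13 = 5.349509e+11
Denominator = 2.09e-5 + 2.6e-18 * 5.1870e+13 = 1.557620e-04
Xe_eq = 5.349509e+11 / 1.557620e-04 = 3.4344e+15 /cm^3

3.4344e+15


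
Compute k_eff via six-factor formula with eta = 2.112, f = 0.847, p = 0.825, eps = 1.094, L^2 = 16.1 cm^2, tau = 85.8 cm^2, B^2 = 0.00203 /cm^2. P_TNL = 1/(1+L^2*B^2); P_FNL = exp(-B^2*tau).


k_inf = eta*f*p*eps = 2.112*0.847*0.825*1.094 = 1.614539
P_TNL = 1/(1 + L^2*B^2) = 1/(1 + 16.1*0.00203) = 0.9683514
P_FNL = exp(-B^2*tau) = exp(-0.00203*85.8) = 0.8401507
k_eff = k_inf * P_TNL * P_FNL = 1.614539 * 0.9683514 * 0.8401507
k_eff = 1.3135

1.3135
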